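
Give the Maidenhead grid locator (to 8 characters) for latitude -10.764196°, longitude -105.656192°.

DH79ef16

Add 180° to longitude and 90° to latitude: 74.34381, 79.23580.
Field: 74.34381/20 → 3 → D, 79.23580/10 → 7 → H; chars DH.
Square: 14.34381/2 → 7, 9.23580/1 → 9; chars 79.
Subsquare: 0.34381/0.0833333 → 4 → e, 0.23580/0.0416667 → 5 → f; chars ef.
Extended square: 0.01047/0.00833333 → 1, 0.02747/0.00416667 → 6; chars 16.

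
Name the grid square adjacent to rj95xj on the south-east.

Longitude subsquare x = 23; +1 → 24, wraps to 0 = a, carry into square.
Longitude square 9; +1 → 10, wraps to 0, carry into field.
Longitude field R = 17; +1 → 18, wraps to 0 = A, wrapping around the antimeridian.
Latitude subsquare j = 9; −1 → 8 = i.

AJ05ai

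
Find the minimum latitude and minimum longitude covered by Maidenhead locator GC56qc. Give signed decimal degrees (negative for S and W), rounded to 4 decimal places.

-63.9167, -48.6667

Field G=6, C=2: +6·20° lon, +2·10° lat → SW at lon -60°, lat -70°.
Square 5, 6: +5·2° lon, +6·1° lat → SW at lon -50°, lat -64°.
Subsquare q=16, c=2: +16·0.0833333° lon, +2·0.0416667° lat → SW at lon -48.6667°, lat -63.9167°.
latitude -63.9167, longitude -48.6667.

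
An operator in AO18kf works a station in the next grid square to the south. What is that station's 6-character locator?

Latitude subsquare f = 5; −1 → 4 = e.
The longitude characters are unchanged.

AO18ke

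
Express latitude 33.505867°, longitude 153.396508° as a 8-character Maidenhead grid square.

QM63qm71

Shift to the Maidenhead origin (180°W, 90°S): lon 333.39651, lat 123.50587.
Field (20°×10°, letters A–R): 333.39651/20 → 16 → Q, 123.50587/10 → 12 → M; chars QM.
Square (2°×1°, digits 0–9): 13.39651/2 → 6, 3.50587/1 → 3; chars 63.
Subsquare (5′×2.5′, letters a–x): 1.39651/0.0833333 → 16 → q, 0.50587/0.0416667 → 12 → m; chars qm.
Extended square (30″×15″, digits 0–9): 0.06317/0.00833333 → 7, 0.00587/0.00416667 → 1; chars 71.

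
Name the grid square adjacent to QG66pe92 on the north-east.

Longitude extended square 9; +1 → 10, wraps to 0, carry into subsquare.
Longitude subsquare p = 15; +1 → 16 = q.
Latitude extended square 2; +1 → 3.

QG66qe03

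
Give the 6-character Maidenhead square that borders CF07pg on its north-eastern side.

Longitude subsquare p = 15; +1 → 16 = q.
Latitude subsquare g = 6; +1 → 7 = h.

CF07qh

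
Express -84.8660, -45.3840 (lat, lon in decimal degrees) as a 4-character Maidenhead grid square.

GA75

Shift to the Maidenhead origin (180°W, 90°S): lon 134.62, lat 5.13.
Field (20°×10°, letters A–R): lon ⌊134.62/20⌋ = 6 → G; lat ⌊5.13/10⌋ = 0 → A.
Square (2°×1°, digits 0–9): lon ⌊14.62/2⌋ = 7; lat ⌊5.13/1⌋ = 5.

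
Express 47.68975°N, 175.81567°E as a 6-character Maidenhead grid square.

Offset from 180°W / 90°S: lon 355.8157°, lat 137.6898°.
Field (20°×10°, letters A–R): lon ⌊355.8157/20⌋ = 17 → R; lat ⌊137.6898/10⌋ = 13 → N.
Square (2°×1°, digits 0–9): lon ⌊15.8157/2⌋ = 7; lat ⌊7.6898/1⌋ = 7.
Subsquare (5′×2.5′, letters a–x): lon ⌊1.8157/0.0833333⌋ = 21 → v; lat ⌊0.6898/0.0416667⌋ = 16 → q.

RN77vq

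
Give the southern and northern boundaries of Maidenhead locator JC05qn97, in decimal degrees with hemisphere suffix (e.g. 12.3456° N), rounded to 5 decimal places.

64.42917° S, 64.42500° S

Field J=9, C=2: +9·20° lon, +2·10° lat → SW at lon 0°, lat -70°.
Square 0, 5: +0·2° lon, +5·1° lat → SW at lon 0°, lat -65°.
Subsquare q=16, n=13: +16·0.0833333° lon, +13·0.0416667° lat → SW at lon 1.33333°, lat -64.4583°.
Extended square 9, 7: +9·0.00833333° lon, +7·0.00416667° lat → SW at lon 1.40833°, lat -64.4292°.
Cell spans 0.00833333° lon × 0.00416667° lat.
south 64.42917° S, north 64.42500° S.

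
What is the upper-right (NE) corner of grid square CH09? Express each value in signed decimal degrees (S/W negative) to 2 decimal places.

-10.00, -138.00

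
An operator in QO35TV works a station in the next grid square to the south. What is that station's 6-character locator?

Latitude subsquare v = 21; −1 → 20 = u.
The longitude characters are unchanged.

QO35tu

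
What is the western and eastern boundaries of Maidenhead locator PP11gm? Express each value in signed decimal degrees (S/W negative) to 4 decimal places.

Field P=15, P=15: +15·20° lon, +15·10° lat → SW at lon 120°, lat 60°.
Square 1, 1: +1·2° lon, +1·1° lat → SW at lon 122°, lat 61°.
Subsquare g=6, m=12: +6·0.0833333° lon, +12·0.0416667° lat → SW at lon 122.5°, lat 61.5°.
Cell spans 0.0833333° lon × 0.0416667° lat.
west 122.5000, east 122.5833.

122.5000, 122.5833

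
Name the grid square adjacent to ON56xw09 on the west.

Longitude extended square 0; −1 → -1, wraps to 9, carry into subsquare.
Longitude subsquare x = 23; −1 → 22 = w.
The latitude characters are unchanged.

ON56ww99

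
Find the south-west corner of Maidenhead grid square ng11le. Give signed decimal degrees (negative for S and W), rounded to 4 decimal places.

Field N=13, G=6: +13·20° lon, +6·10° lat → SW at lon 80°, lat -30°.
Square 1, 1: +1·2° lon, +1·1° lat → SW at lon 82°, lat -29°.
Subsquare l=11, e=4: +11·0.0833333° lon, +4·0.0416667° lat → SW at lon 82.9167°, lat -28.8333°.
latitude -28.8333, longitude 82.9167.

-28.8333, 82.9167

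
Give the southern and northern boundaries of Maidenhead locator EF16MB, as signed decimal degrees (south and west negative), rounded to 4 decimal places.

-33.9583, -33.9167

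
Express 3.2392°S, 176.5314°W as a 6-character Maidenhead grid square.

Offset from 180°W / 90°S: lon 3.4686°, lat 86.7608°.
Field (20°×10°, letters A–R): 3.4686/20 → 0 → A, 86.7608/10 → 8 → I; chars AI.
Square (2°×1°, digits 0–9): 3.4686/2 → 1, 6.7608/1 → 6; chars 16.
Subsquare (5′×2.5′, letters a–x): 1.4686/0.0833333 → 17 → r, 0.7608/0.0416667 → 18 → s; chars rs.

AI16rs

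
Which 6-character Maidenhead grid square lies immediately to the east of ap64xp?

AP74ap

Longitude subsquare x = 23; +1 → 24, wraps to 0 = a, carry into square.
Longitude square 6; +1 → 7.
The latitude characters are unchanged.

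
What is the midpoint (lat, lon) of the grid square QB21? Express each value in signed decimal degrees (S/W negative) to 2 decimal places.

-78.50, 145.00

Field Q=16, B=1: +16·20° lon, +1·10° lat → SW at lon 140°, lat -80°.
Square 2, 1: +2·2° lon, +1·1° lat → SW at lon 144°, lat -79°.
Cell spans 2° lon × 1° lat. Centre is SW corner plus half of each.
latitude -78.50, longitude 145.00.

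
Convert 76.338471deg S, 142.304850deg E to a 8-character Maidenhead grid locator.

Shift to the Maidenhead origin (180°W, 90°S): lon 322.30485, lat 13.66153.
Field (20°×10°, letters A–R): lon ⌊322.30485/20⌋ = 16 → Q; lat ⌊13.66153/10⌋ = 1 → B.
Square (2°×1°, digits 0–9): lon ⌊2.30485/2⌋ = 1; lat ⌊3.66153/1⌋ = 3.
Subsquare (5′×2.5′, letters a–x): lon ⌊0.30485/0.0833333⌋ = 3 → d; lat ⌊0.66153/0.0416667⌋ = 15 → p.
Extended square (30″×15″, digits 0–9): lon ⌊0.05485/0.00833333⌋ = 6; lat ⌊0.03653/0.00416667⌋ = 8.

QB13dp68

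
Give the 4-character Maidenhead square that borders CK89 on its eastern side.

Longitude square 8; +1 → 9.
The latitude characters are unchanged.

CK99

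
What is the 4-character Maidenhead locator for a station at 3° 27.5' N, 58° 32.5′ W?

GJ03

Add 180° to longitude and 90° to latitude: 121.46, 93.46.
Field: lon ⌊121.46/20⌋ = 6 → G; lat ⌊93.46/10⌋ = 9 → J.
Square: lon ⌊1.46/2⌋ = 0; lat ⌊3.46/1⌋ = 3.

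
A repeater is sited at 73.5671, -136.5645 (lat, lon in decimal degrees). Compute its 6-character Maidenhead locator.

CQ13rn

Shift to the Maidenhead origin (180°W, 90°S): lon 43.4355, lat 163.5671.
Field: 43.4355/20 → 2 → C, 163.5671/10 → 16 → Q; chars CQ.
Square: 3.4355/2 → 1, 3.5671/1 → 3; chars 13.
Subsquare: 1.4355/0.0833333 → 17 → r, 0.5671/0.0416667 → 13 → n; chars rn.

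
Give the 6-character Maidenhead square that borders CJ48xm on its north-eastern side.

CJ58an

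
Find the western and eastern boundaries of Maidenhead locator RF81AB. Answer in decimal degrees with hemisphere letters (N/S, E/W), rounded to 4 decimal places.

176.0000° E, 176.0833° E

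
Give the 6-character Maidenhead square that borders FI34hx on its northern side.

FI35ha

Latitude subsquare x = 23; +1 → 24, wraps to 0 = a, carry into square.
Latitude square 4; +1 → 5.
The longitude characters are unchanged.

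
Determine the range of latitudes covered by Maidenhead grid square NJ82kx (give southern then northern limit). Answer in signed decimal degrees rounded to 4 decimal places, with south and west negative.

Field N=13, J=9: +13·20° lon, +9·10° lat → SW at lon 80°, lat 0°.
Square 8, 2: +8·2° lon, +2·1° lat → SW at lon 96°, lat 2°.
Subsquare k=10, x=23: +10·0.0833333° lon, +23·0.0416667° lat → SW at lon 96.8333°, lat 2.95833°.
Cell spans 0.0833333° lon × 0.0416667° lat.
south 2.9583, north 3.0000.

2.9583, 3.0000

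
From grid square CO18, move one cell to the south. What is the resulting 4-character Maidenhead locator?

CO17

Latitude square 8; −1 → 7.
The longitude characters are unchanged.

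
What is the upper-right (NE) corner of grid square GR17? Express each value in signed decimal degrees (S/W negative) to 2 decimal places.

88.00, -56.00

Field G=6, R=17: +6·20° lon, +17·10° lat → SW at lon -60°, lat 80°.
Square 1, 7: +1·2° lon, +7·1° lat → SW at lon -58°, lat 87°.
Cell spans 2° lon × 1° lat. NE corner is SW corner plus one full cell.
latitude 88.00, longitude -56.00.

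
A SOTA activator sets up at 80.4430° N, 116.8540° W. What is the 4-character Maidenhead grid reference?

DR10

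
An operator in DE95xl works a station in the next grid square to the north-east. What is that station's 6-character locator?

EE05am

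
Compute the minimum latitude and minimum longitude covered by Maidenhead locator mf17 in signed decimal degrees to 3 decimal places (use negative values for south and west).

-33.000, 62.000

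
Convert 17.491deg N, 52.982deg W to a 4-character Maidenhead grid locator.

GK37

Shift to the Maidenhead origin (180°W, 90°S): lon 127.02, lat 107.49.
Field: 127.02/20 → 6 → G, 107.49/10 → 10 → K; chars GK.
Square: 7.02/2 → 3, 7.49/1 → 7; chars 37.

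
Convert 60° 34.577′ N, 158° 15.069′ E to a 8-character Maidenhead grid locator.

QP90dn08

Shift to the Maidenhead origin (180°W, 90°S): lon 338.25115, lat 150.57628.
Field: 338.25115/20 → 16 → Q, 150.57628/10 → 15 → P; chars QP.
Square: 18.25115/2 → 9, 0.57628/1 → 0; chars 90.
Subsquare: 0.25115/0.0833333 → 3 → d, 0.57628/0.0416667 → 13 → n; chars dn.
Extended square: 0.00115/0.00833333 → 0, 0.03462/0.00416667 → 8; chars 08.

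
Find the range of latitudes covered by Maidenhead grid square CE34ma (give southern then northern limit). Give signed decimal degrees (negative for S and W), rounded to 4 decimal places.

Field C=2, E=4: +2·20° lon, +4·10° lat → SW at lon -140°, lat -50°.
Square 3, 4: +3·2° lon, +4·1° lat → SW at lon -134°, lat -46°.
Subsquare m=12, a=0: +12·0.0833333° lon, +0·0.0416667° lat → SW at lon -133°, lat -46°.
Cell spans 0.0833333° lon × 0.0416667° lat.
south -46.0000, north -45.9583.

-46.0000, -45.9583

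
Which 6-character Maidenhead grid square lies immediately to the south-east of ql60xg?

QL70af

Longitude subsquare x = 23; +1 → 24, wraps to 0 = a, carry into square.
Longitude square 6; +1 → 7.
Latitude subsquare g = 6; −1 → 5 = f.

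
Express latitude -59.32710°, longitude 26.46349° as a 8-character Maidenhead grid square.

KD30fq51

Shift to the Maidenhead origin (180°W, 90°S): lon 206.46349, lat 30.67290.
Field: lon ⌊206.46349/20⌋ = 10 → K; lat ⌊30.67290/10⌋ = 3 → D.
Square: lon ⌊6.46349/2⌋ = 3; lat ⌊0.67290/1⌋ = 0.
Subsquare: lon ⌊0.46349/0.0833333⌋ = 5 → f; lat ⌊0.67290/0.0416667⌋ = 16 → q.
Extended square: lon ⌊0.04682/0.00833333⌋ = 5; lat ⌊0.00623/0.00416667⌋ = 1.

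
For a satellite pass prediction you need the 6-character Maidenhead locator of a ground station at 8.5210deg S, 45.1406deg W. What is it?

GI71kl

Add 180° to longitude and 90° to latitude: 134.8594, 81.4790.
Field: 134.8594/20 → 6 → G, 81.4790/10 → 8 → I; chars GI.
Square: 14.8594/2 → 7, 1.4790/1 → 1; chars 71.
Subsquare: 0.8594/0.0833333 → 10 → k, 0.4790/0.0416667 → 11 → l; chars kl.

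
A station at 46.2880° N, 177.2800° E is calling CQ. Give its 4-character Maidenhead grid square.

Add 180° to longitude and 90° to latitude: 357.28, 136.29.
Field: lon ⌊357.28/20⌋ = 17 → R; lat ⌊136.29/10⌋ = 13 → N.
Square: lon ⌊17.28/2⌋ = 8; lat ⌊6.29/1⌋ = 6.

RN86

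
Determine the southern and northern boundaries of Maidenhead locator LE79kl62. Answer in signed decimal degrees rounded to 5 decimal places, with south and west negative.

Field L=11, E=4: +11·20° lon, +4·10° lat → SW at lon 40°, lat -50°.
Square 7, 9: +7·2° lon, +9·1° lat → SW at lon 54°, lat -41°.
Subsquare k=10, l=11: +10·0.0833333° lon, +11·0.0416667° lat → SW at lon 54.8333°, lat -40.5417°.
Extended square 6, 2: +6·0.00833333° lon, +2·0.00416667° lat → SW at lon 54.8833°, lat -40.5333°.
Cell spans 0.00833333° lon × 0.00416667° lat.
south -40.53333, north -40.52917.

-40.53333, -40.52917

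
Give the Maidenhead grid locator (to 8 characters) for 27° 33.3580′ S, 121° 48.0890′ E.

Shift to the Maidenhead origin (180°W, 90°S): lon 301.80148, lat 62.44403.
Field: 301.80148/20 → 15 → P, 62.44403/10 → 6 → G; chars PG.
Square: 1.80148/2 → 0, 2.44403/1 → 2; chars 02.
Subsquare: 1.80148/0.0833333 → 21 → v, 0.44403/0.0416667 → 10 → k; chars vk.
Extended square: 0.05148/0.00833333 → 6, 0.02737/0.00416667 → 6; chars 66.

PG02vk66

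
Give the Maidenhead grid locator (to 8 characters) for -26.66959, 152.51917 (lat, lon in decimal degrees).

Shift to the Maidenhead origin (180°W, 90°S): lon 332.51917, lat 63.33041.
Field: lon ⌊332.51917/20⌋ = 16 → Q; lat ⌊63.33041/10⌋ = 6 → G.
Square: lon ⌊12.51917/2⌋ = 6; lat ⌊3.33041/1⌋ = 3.
Subsquare: lon ⌊0.51917/0.0833333⌋ = 6 → g; lat ⌊0.33041/0.0416667⌋ = 7 → h.
Extended square: lon ⌊0.01917/0.00833333⌋ = 2; lat ⌊0.03874/0.00416667⌋ = 9.

QG63gh29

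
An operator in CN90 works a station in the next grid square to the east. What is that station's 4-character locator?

DN00

Longitude square 9; +1 → 10, wraps to 0, carry into field.
Longitude field C = 2; +1 → 3 = D.
The latitude characters are unchanged.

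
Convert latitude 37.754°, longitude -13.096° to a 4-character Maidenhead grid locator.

IM37

Shift to the Maidenhead origin (180°W, 90°S): lon 166.90, lat 127.75.
Field: 166.90/20 → 8 → I, 127.75/10 → 12 → M; chars IM.
Square: 6.90/2 → 3, 7.75/1 → 7; chars 37.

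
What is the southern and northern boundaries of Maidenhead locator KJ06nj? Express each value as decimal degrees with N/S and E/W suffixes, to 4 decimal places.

6.3750° N, 6.4167° N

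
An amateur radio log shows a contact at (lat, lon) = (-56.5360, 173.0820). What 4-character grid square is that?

Add 180° to longitude and 90° to latitude: 353.08, 33.46.
Field: lon ⌊353.08/20⌋ = 17 → R; lat ⌊33.46/10⌋ = 3 → D.
Square: lon ⌊13.08/2⌋ = 6; lat ⌊3.46/1⌋ = 3.

RD63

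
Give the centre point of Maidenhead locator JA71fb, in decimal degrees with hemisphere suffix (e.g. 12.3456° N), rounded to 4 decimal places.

Field J=9, A=0: +9·20° lon, +0·10° lat → SW at lon 0°, lat -90°.
Square 7, 1: +7·2° lon, +1·1° lat → SW at lon 14°, lat -89°.
Subsquare f=5, b=1: +5·0.0833333° lon, +1·0.0416667° lat → SW at lon 14.4167°, lat -88.9583°.
Cell spans 0.0833333° lon × 0.0416667° lat. Centre is SW corner plus half of each.
latitude 88.9375° S, longitude 14.4583° E.

88.9375° S, 14.4583° E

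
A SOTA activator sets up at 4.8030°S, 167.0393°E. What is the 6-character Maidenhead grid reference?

RI35me

Offset from 180°W / 90°S: lon 347.0393°, lat 85.1970°.
Field: lon ⌊347.0393/20⌋ = 17 → R; lat ⌊85.1970/10⌋ = 8 → I.
Square: lon ⌊7.0393/2⌋ = 3; lat ⌊5.1970/1⌋ = 5.
Subsquare: lon ⌊1.0393/0.0833333⌋ = 12 → m; lat ⌊0.1970/0.0416667⌋ = 4 → e.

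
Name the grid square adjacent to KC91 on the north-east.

LC02

Longitude square 9; +1 → 10, wraps to 0, carry into field.
Longitude field K = 10; +1 → 11 = L.
Latitude square 1; +1 → 2.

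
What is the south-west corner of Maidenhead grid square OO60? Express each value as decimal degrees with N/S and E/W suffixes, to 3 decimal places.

Field O=14, O=14: +14·20° lon, +14·10° lat → SW at lon 100°, lat 50°.
Square 6, 0: +6·2° lon, +0·1° lat → SW at lon 112°, lat 50°.
latitude 50.000° N, longitude 112.000° E.

50.000° N, 112.000° E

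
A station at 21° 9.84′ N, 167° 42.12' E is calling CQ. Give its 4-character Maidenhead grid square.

RL31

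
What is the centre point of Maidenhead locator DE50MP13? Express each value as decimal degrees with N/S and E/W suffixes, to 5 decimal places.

49.36042° S, 108.98750° W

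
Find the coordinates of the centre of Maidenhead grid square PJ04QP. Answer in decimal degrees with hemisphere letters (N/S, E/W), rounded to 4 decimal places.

4.6458° N, 121.3750° E

Field P=15, J=9: +15·20° lon, +9·10° lat → SW at lon 120°, lat 0°.
Square 0, 4: +0·2° lon, +4·1° lat → SW at lon 120°, lat 4°.
Subsquare q=16, p=15: +16·0.0833333° lon, +15·0.0416667° lat → SW at lon 121.333°, lat 4.625°.
Cell spans 0.0833333° lon × 0.0416667° lat. Centre is SW corner plus half of each.
latitude 4.6458° N, longitude 121.3750° E.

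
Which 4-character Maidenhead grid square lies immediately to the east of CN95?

DN05

Longitude square 9; +1 → 10, wraps to 0, carry into field.
Longitude field C = 2; +1 → 3 = D.
The latitude characters are unchanged.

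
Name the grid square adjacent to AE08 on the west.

Longitude square 0; −1 → -1, wraps to 9, carry into field.
Longitude field A = 0; −1 → -1, wraps to 17 = R, wrapping around the antimeridian.
The latitude characters are unchanged.

RE98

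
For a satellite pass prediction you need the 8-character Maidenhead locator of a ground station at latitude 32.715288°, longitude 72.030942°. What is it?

MM62ar31

Offset from 180°W / 90°S: lon 252.03094°, lat 122.71529°.
Field: 252.03094/20 → 12 → M, 122.71529/10 → 12 → M; chars MM.
Square: 12.03094/2 → 6, 2.71529/1 → 2; chars 62.
Subsquare: 0.03094/0.0833333 → 0 → a, 0.71529/0.0416667 → 17 → r; chars ar.
Extended square: 0.03094/0.00833333 → 3, 0.00695/0.00416667 → 1; chars 31.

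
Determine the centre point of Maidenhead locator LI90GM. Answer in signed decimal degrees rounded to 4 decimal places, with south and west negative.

Field L=11, I=8: +11·20° lon, +8·10° lat → SW at lon 40°, lat -10°.
Square 9, 0: +9·2° lon, +0·1° lat → SW at lon 58°, lat -10°.
Subsquare g=6, m=12: +6·0.0833333° lon, +12·0.0416667° lat → SW at lon 58.5°, lat -9.5°.
Cell spans 0.0833333° lon × 0.0416667° lat. Centre is SW corner plus half of each.
latitude -9.4792, longitude 58.5417.

-9.4792, 58.5417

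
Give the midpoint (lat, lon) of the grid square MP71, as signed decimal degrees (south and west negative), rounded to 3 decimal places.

Field M=12, P=15: +12·20° lon, +15·10° lat → SW at lon 60°, lat 60°.
Square 7, 1: +7·2° lon, +1·1° lat → SW at lon 74°, lat 61°.
Cell spans 2° lon × 1° lat. Centre is SW corner plus half of each.
latitude 61.500, longitude 75.000.

61.500, 75.000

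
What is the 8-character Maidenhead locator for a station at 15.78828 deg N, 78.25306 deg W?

Add 180° to longitude and 90° to latitude: 101.74694, 105.78828.
Field: lon ⌊101.74694/20⌋ = 5 → F; lat ⌊105.78828/10⌋ = 10 → K.
Square: lon ⌊1.74694/2⌋ = 0; lat ⌊5.78828/1⌋ = 5.
Subsquare: lon ⌊1.74694/0.0833333⌋ = 20 → u; lat ⌊0.78828/0.0416667⌋ = 18 → s.
Extended square: lon ⌊0.08027/0.00833333⌋ = 9; lat ⌊0.03828/0.00416667⌋ = 9.

FK05us99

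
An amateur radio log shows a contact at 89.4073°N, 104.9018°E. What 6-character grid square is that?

OR29kj

Add 180° to longitude and 90° to latitude: 284.9018, 179.4073.
Field: 284.9018/20 → 14 → O, 179.4073/10 → 17 → R; chars OR.
Square: 4.9018/2 → 2, 9.4073/1 → 9; chars 29.
Subsquare: 0.9018/0.0833333 → 10 → k, 0.4073/0.0416667 → 9 → j; chars kj.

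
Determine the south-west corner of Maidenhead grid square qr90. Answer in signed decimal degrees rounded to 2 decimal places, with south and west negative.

Field Q=16, R=17: +16·20° lon, +17·10° lat → SW at lon 140°, lat 80°.
Square 9, 0: +9·2° lon, +0·1° lat → SW at lon 158°, lat 80°.
latitude 80.00, longitude 158.00.

80.00, 158.00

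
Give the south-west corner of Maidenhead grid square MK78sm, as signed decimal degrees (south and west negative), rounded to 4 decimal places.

18.5000, 75.5000

Field M=12, K=10: +12·20° lon, +10·10° lat → SW at lon 60°, lat 10°.
Square 7, 8: +7·2° lon, +8·1° lat → SW at lon 74°, lat 18°.
Subsquare s=18, m=12: +18·0.0833333° lon, +12·0.0416667° lat → SW at lon 75.5°, lat 18.5°.
latitude 18.5000, longitude 75.5000.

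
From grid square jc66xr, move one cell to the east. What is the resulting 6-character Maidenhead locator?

JC76ar

Longitude subsquare x = 23; +1 → 24, wraps to 0 = a, carry into square.
Longitude square 6; +1 → 7.
The latitude characters are unchanged.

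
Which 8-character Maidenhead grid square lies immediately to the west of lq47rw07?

Longitude extended square 0; −1 → -1, wraps to 9, carry into subsquare.
Longitude subsquare r = 17; −1 → 16 = q.
The latitude characters are unchanged.

LQ47qw97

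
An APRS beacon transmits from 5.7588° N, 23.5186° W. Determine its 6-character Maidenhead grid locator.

HJ85fs

Add 180° to longitude and 90° to latitude: 156.4814, 95.7588.
Field: 156.4814/20 → 7 → H, 95.7588/10 → 9 → J; chars HJ.
Square: 16.4814/2 → 8, 5.7588/1 → 5; chars 85.
Subsquare: 0.4814/0.0833333 → 5 → f, 0.7588/0.0416667 → 18 → s; chars fs.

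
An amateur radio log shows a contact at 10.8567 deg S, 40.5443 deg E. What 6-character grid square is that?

Offset from 180°W / 90°S: lon 220.5443°, lat 79.1433°.
Field (20°×10°, letters A–R): 220.5443/20 → 11 → L, 79.1433/10 → 7 → H; chars LH.
Square (2°×1°, digits 0–9): 0.5443/2 → 0, 9.1433/1 → 9; chars 09.
Subsquare (5′×2.5′, letters a–x): 0.5443/0.0833333 → 6 → g, 0.1433/0.0416667 → 3 → d; chars gd.

LH09gd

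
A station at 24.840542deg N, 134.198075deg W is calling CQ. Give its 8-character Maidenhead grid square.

CL24vu61

Offset from 180°W / 90°S: lon 45.80193°, lat 114.84054°.
Field (20°×10°, letters A–R): lon ⌊45.80193/20⌋ = 2 → C; lat ⌊114.84054/10⌋ = 11 → L.
Square (2°×1°, digits 0–9): lon ⌊5.80193/2⌋ = 2; lat ⌊4.84054/1⌋ = 4.
Subsquare (5′×2.5′, letters a–x): lon ⌊1.80193/0.0833333⌋ = 21 → v; lat ⌊0.84054/0.0416667⌋ = 20 → u.
Extended square (30″×15″, digits 0–9): lon ⌊0.05193/0.00833333⌋ = 6; lat ⌊0.00721/0.00416667⌋ = 1.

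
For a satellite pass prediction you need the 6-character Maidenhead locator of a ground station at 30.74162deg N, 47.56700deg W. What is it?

Add 180° to longitude and 90° to latitude: 132.4330, 120.7416.
Field: 132.4330/20 → 6 → G, 120.7416/10 → 12 → M; chars GM.
Square: 12.4330/2 → 6, 0.7416/1 → 0; chars 60.
Subsquare: 0.4330/0.0833333 → 5 → f, 0.7416/0.0416667 → 17 → r; chars fr.

GM60fr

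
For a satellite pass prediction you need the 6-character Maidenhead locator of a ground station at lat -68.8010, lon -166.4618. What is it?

Add 180° to longitude and 90° to latitude: 13.5382, 21.1990.
Field: 13.5382/20 → 0 → A, 21.1990/10 → 2 → C; chars AC.
Square: 13.5382/2 → 6, 1.1990/1 → 1; chars 61.
Subsquare: 1.5382/0.0833333 → 18 → s, 0.1990/0.0416667 → 4 → e; chars se.

AC61se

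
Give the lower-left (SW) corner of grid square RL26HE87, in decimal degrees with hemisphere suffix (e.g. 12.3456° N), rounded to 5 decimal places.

26.19583° N, 164.65000° E

Field R=17, L=11: +17·20° lon, +11·10° lat → SW at lon 160°, lat 20°.
Square 2, 6: +2·2° lon, +6·1° lat → SW at lon 164°, lat 26°.
Subsquare h=7, e=4: +7·0.0833333° lon, +4·0.0416667° lat → SW at lon 164.583°, lat 26.1667°.
Extended square 8, 7: +8·0.00833333° lon, +7·0.00416667° lat → SW at lon 164.65°, lat 26.1958°.
latitude 26.19583° N, longitude 164.65000° E.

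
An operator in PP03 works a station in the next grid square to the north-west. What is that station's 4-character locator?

Longitude square 0; −1 → -1, wraps to 9, carry into field.
Longitude field P = 15; −1 → 14 = O.
Latitude square 3; +1 → 4.

OP94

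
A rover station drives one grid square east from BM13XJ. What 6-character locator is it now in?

Longitude subsquare x = 23; +1 → 24, wraps to 0 = a, carry into square.
Longitude square 1; +1 → 2.
The latitude characters are unchanged.

BM23aj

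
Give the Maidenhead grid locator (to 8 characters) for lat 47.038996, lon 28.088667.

KN47ba09

Shift to the Maidenhead origin (180°W, 90°S): lon 208.08867, lat 137.03900.
Field (20°×10°, letters A–R): lon ⌊208.08867/20⌋ = 10 → K; lat ⌊137.03900/10⌋ = 13 → N.
Square (2°×1°, digits 0–9): lon ⌊8.08867/2⌋ = 4; lat ⌊7.03900/1⌋ = 7.
Subsquare (5′×2.5′, letters a–x): lon ⌊0.08867/0.0833333⌋ = 1 → b; lat ⌊0.03900/0.0416667⌋ = 0 → a.
Extended square (30″×15″, digits 0–9): lon ⌊0.00533/0.00833333⌋ = 0; lat ⌊0.03900/0.00416667⌋ = 9.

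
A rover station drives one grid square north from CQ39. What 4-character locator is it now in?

CR30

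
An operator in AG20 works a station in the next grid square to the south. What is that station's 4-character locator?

Latitude square 0; −1 → -1, wraps to 9, carry into field.
Latitude field G = 6; −1 → 5 = F.
The longitude characters are unchanged.

AF29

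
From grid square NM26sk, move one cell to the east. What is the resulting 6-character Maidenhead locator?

NM26tk

Longitude subsquare s = 18; +1 → 19 = t.
The latitude characters are unchanged.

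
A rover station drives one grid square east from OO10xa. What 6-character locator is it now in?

Longitude subsquare x = 23; +1 → 24, wraps to 0 = a, carry into square.
Longitude square 1; +1 → 2.
The latitude characters are unchanged.

OO20aa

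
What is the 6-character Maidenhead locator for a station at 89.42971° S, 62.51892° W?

FA80rn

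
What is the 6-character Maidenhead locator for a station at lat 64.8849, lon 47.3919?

Offset from 180°W / 90°S: lon 227.3919°, lat 154.8849°.
Field: lon ⌊227.3919/20⌋ = 11 → L; lat ⌊154.8849/10⌋ = 15 → P.
Square: lon ⌊7.3919/2⌋ = 3; lat ⌊4.8849/1⌋ = 4.
Subsquare: lon ⌊1.3919/0.0833333⌋ = 16 → q; lat ⌊0.8849/0.0416667⌋ = 21 → v.

LP34qv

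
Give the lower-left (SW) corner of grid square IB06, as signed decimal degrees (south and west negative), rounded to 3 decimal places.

-74.000, -20.000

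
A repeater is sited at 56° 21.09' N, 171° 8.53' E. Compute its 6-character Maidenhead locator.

RO56ni

Add 180° to longitude and 90° to latitude: 351.1422, 146.3515.
Field: lon ⌊351.1422/20⌋ = 17 → R; lat ⌊146.3515/10⌋ = 14 → O.
Square: lon ⌊11.1422/2⌋ = 5; lat ⌊6.3515/1⌋ = 6.
Subsquare: lon ⌊1.1422/0.0833333⌋ = 13 → n; lat ⌊0.3515/0.0416667⌋ = 8 → i.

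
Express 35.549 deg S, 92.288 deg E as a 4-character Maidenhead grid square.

Add 180° to longitude and 90° to latitude: 272.29, 54.45.
Field (20°×10°, letters A–R): lon ⌊272.29/20⌋ = 13 → N; lat ⌊54.45/10⌋ = 5 → F.
Square (2°×1°, digits 0–9): lon ⌊12.29/2⌋ = 6; lat ⌊4.45/1⌋ = 4.

NF64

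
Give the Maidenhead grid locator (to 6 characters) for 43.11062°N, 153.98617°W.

BN33ac

Shift to the Maidenhead origin (180°W, 90°S): lon 26.0138, lat 133.1106.
Field: lon ⌊26.0138/20⌋ = 1 → B; lat ⌊133.1106/10⌋ = 13 → N.
Square: lon ⌊6.0138/2⌋ = 3; lat ⌊3.1106/1⌋ = 3.
Subsquare: lon ⌊0.0138/0.0833333⌋ = 0 → a; lat ⌊0.1106/0.0416667⌋ = 2 → c.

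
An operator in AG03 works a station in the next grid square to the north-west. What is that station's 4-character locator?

RG94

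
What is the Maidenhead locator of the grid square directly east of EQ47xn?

EQ57an

Longitude subsquare x = 23; +1 → 24, wraps to 0 = a, carry into square.
Longitude square 4; +1 → 5.
The latitude characters are unchanged.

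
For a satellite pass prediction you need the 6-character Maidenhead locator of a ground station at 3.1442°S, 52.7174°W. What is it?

GI36pu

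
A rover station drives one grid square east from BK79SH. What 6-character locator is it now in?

BK79th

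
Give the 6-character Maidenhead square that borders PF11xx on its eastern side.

PF21ax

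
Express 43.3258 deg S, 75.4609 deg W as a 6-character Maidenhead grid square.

FE26gq

Offset from 180°W / 90°S: lon 104.5391°, lat 46.6742°.
Field (20°×10°, letters A–R): lon ⌊104.5391/20⌋ = 5 → F; lat ⌊46.6742/10⌋ = 4 → E.
Square (2°×1°, digits 0–9): lon ⌊4.5391/2⌋ = 2; lat ⌊6.6742/1⌋ = 6.
Subsquare (5′×2.5′, letters a–x): lon ⌊0.5391/0.0833333⌋ = 6 → g; lat ⌊0.6742/0.0416667⌋ = 16 → q.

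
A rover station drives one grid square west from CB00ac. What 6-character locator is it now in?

BB90xc

Longitude subsquare a = 0; −1 → -1, wraps to 23 = x, carry into square.
Longitude square 0; −1 → -1, wraps to 9, carry into field.
Longitude field C = 2; −1 → 1 = B.
The latitude characters are unchanged.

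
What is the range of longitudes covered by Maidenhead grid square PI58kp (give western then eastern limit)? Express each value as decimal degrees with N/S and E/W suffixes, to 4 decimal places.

130.8333° E, 130.9167° E

Field P=15, I=8: +15·20° lon, +8·10° lat → SW at lon 120°, lat -10°.
Square 5, 8: +5·2° lon, +8·1° lat → SW at lon 130°, lat -2°.
Subsquare k=10, p=15: +10·0.0833333° lon, +15·0.0416667° lat → SW at lon 130.833°, lat -1.375°.
Cell spans 0.0833333° lon × 0.0416667° lat.
west 130.8333° E, east 130.9167° E.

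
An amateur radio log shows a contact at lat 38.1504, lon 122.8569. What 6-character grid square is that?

PM18kd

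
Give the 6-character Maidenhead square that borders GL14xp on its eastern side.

Longitude subsquare x = 23; +1 → 24, wraps to 0 = a, carry into square.
Longitude square 1; +1 → 2.
The latitude characters are unchanged.

GL24ap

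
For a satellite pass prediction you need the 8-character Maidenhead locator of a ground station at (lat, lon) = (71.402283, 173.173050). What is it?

RQ61oj06

Add 180° to longitude and 90° to latitude: 353.17305, 161.40228.
Field: 353.17305/20 → 17 → R, 161.40228/10 → 16 → Q; chars RQ.
Square: 13.17305/2 → 6, 1.40228/1 → 1; chars 61.
Subsquare: 1.17305/0.0833333 → 14 → o, 0.40228/0.0416667 → 9 → j; chars oj.
Extended square: 0.00638/0.00833333 → 0, 0.02728/0.00416667 → 6; chars 06.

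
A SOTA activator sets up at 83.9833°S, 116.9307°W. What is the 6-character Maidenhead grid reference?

DA16ma

Add 180° to longitude and 90° to latitude: 63.0693, 6.0167.
Field: 63.0693/20 → 3 → D, 6.0167/10 → 0 → A; chars DA.
Square: 3.0693/2 → 1, 6.0167/1 → 6; chars 16.
Subsquare: 1.0693/0.0833333 → 12 → m, 0.0167/0.0416667 → 0 → a; chars ma.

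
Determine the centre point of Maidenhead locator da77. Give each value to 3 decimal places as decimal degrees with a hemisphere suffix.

82.500° S, 105.000° W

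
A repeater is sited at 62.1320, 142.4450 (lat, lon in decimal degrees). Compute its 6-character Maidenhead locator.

Add 180° to longitude and 90° to latitude: 322.4450, 152.1320.
Field: 322.4450/20 → 16 → Q, 152.1320/10 → 15 → P; chars QP.
Square: 2.4450/2 → 1, 2.1320/1 → 2; chars 12.
Subsquare: 0.4450/0.0833333 → 5 → f, 0.1320/0.0416667 → 3 → d; chars fd.

QP12fd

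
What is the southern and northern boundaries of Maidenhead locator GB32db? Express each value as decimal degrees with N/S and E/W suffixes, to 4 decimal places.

77.9583° S, 77.9167° S

Field G=6, B=1: +6·20° lon, +1·10° lat → SW at lon -60°, lat -80°.
Square 3, 2: +3·2° lon, +2·1° lat → SW at lon -54°, lat -78°.
Subsquare d=3, b=1: +3·0.0833333° lon, +1·0.0416667° lat → SW at lon -53.75°, lat -77.9583°.
Cell spans 0.0833333° lon × 0.0416667° lat.
south 77.9583° S, north 77.9167° S.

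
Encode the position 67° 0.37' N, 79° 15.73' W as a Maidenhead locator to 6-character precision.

Add 180° to longitude and 90° to latitude: 100.7378, 157.0062.
Field: 100.7378/20 → 5 → F, 157.0062/10 → 15 → P; chars FP.
Square: 0.7378/2 → 0, 7.0062/1 → 7; chars 07.
Subsquare: 0.7378/0.0833333 → 8 → i, 0.0062/0.0416667 → 0 → a; chars ia.

FP07ia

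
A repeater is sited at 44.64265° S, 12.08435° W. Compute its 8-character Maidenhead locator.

IE35wi95

Shift to the Maidenhead origin (180°W, 90°S): lon 167.91565, lat 45.35735.
Field: lon ⌊167.91565/20⌋ = 8 → I; lat ⌊45.35735/10⌋ = 4 → E.
Square: lon ⌊7.91565/2⌋ = 3; lat ⌊5.35735/1⌋ = 5.
Subsquare: lon ⌊1.91565/0.0833333⌋ = 22 → w; lat ⌊0.35735/0.0416667⌋ = 8 → i.
Extended square: lon ⌊0.08232/0.00833333⌋ = 9; lat ⌊0.02402/0.00416667⌋ = 5.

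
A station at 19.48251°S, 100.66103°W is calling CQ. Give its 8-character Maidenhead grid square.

Add 180° to longitude and 90° to latitude: 79.33897, 70.51749.
Field: 79.33897/20 → 3 → D, 70.51749/10 → 7 → H; chars DH.
Square: 19.33897/2 → 9, 0.51749/1 → 0; chars 90.
Subsquare: 1.33897/0.0833333 → 16 → q, 0.51749/0.0416667 → 12 → m; chars qm.
Extended square: 0.00564/0.00833333 → 0, 0.01749/0.00416667 → 4; chars 04.

DH90qm04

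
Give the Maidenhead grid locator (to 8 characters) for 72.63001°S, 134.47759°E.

Offset from 180°W / 90°S: lon 314.47759°, lat 17.36999°.
Field: lon ⌊314.47759/20⌋ = 15 → P; lat ⌊17.36999/10⌋ = 1 → B.
Square: lon ⌊14.47759/2⌋ = 7; lat ⌊7.36999/1⌋ = 7.
Subsquare: lon ⌊0.47759/0.0833333⌋ = 5 → f; lat ⌊0.36999/0.0416667⌋ = 8 → i.
Extended square: lon ⌊0.06092/0.00833333⌋ = 7; lat ⌊0.03666/0.00416667⌋ = 8.

PB77fi78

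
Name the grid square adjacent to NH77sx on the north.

Latitude subsquare x = 23; +1 → 24, wraps to 0 = a, carry into square.
Latitude square 7; +1 → 8.
The longitude characters are unchanged.

NH78sa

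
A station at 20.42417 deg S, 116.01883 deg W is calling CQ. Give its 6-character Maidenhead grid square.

Shift to the Maidenhead origin (180°W, 90°S): lon 63.9812, lat 69.5758.
Field: lon ⌊63.9812/20⌋ = 3 → D; lat ⌊69.5758/10⌋ = 6 → G.
Square: lon ⌊3.9812/2⌋ = 1; lat ⌊9.5758/1⌋ = 9.
Subsquare: lon ⌊1.9812/0.0833333⌋ = 23 → x; lat ⌊0.5758/0.0416667⌋ = 13 → n.

DG19xn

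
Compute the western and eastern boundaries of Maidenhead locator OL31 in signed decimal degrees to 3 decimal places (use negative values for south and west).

Field O=14, L=11: +14·20° lon, +11·10° lat → SW at lon 100°, lat 20°.
Square 3, 1: +3·2° lon, +1·1° lat → SW at lon 106°, lat 21°.
Cell spans 2° lon × 1° lat.
west 106.000, east 108.000.

106.000, 108.000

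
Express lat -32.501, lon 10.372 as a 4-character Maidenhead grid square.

JF57

Offset from 180°W / 90°S: lon 190.37°, lat 57.50°.
Field: lon ⌊190.37/20⌋ = 9 → J; lat ⌊57.50/10⌋ = 5 → F.
Square: lon ⌊10.37/2⌋ = 5; lat ⌊7.50/1⌋ = 7.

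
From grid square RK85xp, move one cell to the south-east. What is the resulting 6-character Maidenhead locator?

Longitude subsquare x = 23; +1 → 24, wraps to 0 = a, carry into square.
Longitude square 8; +1 → 9.
Latitude subsquare p = 15; −1 → 14 = o.

RK95ao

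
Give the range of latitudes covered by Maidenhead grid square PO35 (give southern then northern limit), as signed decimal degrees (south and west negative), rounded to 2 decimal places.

55.00, 56.00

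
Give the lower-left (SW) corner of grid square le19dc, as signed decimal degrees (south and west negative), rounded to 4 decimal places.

-40.9167, 42.2500

Field L=11, E=4: +11·20° lon, +4·10° lat → SW at lon 40°, lat -50°.
Square 1, 9: +1·2° lon, +9·1° lat → SW at lon 42°, lat -41°.
Subsquare d=3, c=2: +3·0.0833333° lon, +2·0.0416667° lat → SW at lon 42.25°, lat -40.9167°.
latitude -40.9167, longitude 42.2500.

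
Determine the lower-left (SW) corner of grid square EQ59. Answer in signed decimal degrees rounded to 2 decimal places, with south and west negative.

Field E=4, Q=16: +4·20° lon, +16·10° lat → SW at lon -100°, lat 70°.
Square 5, 9: +5·2° lon, +9·1° lat → SW at lon -90°, lat 79°.
latitude 79.00, longitude -90.00.

79.00, -90.00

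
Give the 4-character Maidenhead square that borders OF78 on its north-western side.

OF69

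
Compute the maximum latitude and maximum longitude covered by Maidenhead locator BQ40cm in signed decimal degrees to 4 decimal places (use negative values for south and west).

70.5417, -151.7500

Field B=1, Q=16: +1·20° lon, +16·10° lat → SW at lon -160°, lat 70°.
Square 4, 0: +4·2° lon, +0·1° lat → SW at lon -152°, lat 70°.
Subsquare c=2, m=12: +2·0.0833333° lon, +12·0.0416667° lat → SW at lon -151.833°, lat 70.5°.
Cell spans 0.0833333° lon × 0.0416667° lat. NE corner is SW corner plus one full cell.
latitude 70.5417, longitude -151.7500.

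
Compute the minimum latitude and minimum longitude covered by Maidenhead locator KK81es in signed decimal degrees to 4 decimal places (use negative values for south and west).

Field K=10, K=10: +10·20° lon, +10·10° lat → SW at lon 20°, lat 10°.
Square 8, 1: +8·2° lon, +1·1° lat → SW at lon 36°, lat 11°.
Subsquare e=4, s=18: +4·0.0833333° lon, +18·0.0416667° lat → SW at lon 36.3333°, lat 11.75°.
latitude 11.7500, longitude 36.3333.

11.7500, 36.3333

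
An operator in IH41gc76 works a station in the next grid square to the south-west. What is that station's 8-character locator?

Longitude extended square 7; −1 → 6.
Latitude extended square 6; −1 → 5.

IH41gc65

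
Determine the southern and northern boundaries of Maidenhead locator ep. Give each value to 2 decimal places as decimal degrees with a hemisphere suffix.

60.00° N, 70.00° N

Field E=4, P=15: +4·20° lon, +15·10° lat → SW at lon -100°, lat 60°.
Cell spans 20° lon × 10° lat.
south 60.00° N, north 70.00° N.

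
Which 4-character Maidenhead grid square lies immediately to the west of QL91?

QL81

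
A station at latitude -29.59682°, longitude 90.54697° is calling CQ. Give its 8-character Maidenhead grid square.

Offset from 180°W / 90°S: lon 270.54697°, lat 60.40318°.
Field: 270.54697/20 → 13 → N, 60.40318/10 → 6 → G; chars NG.
Square: 10.54697/2 → 5, 0.40318/1 → 0; chars 50.
Subsquare: 0.54697/0.0833333 → 6 → g, 0.40318/0.0416667 → 9 → j; chars gj.
Extended square: 0.04697/0.00833333 → 5, 0.02818/0.00416667 → 6; chars 56.

NG50gj56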